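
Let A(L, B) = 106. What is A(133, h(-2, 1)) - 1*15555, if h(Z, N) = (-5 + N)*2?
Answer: -15449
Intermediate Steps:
h(Z, N) = -10 + 2*N
A(133, h(-2, 1)) - 1*15555 = 106 - 1*15555 = 106 - 15555 = -15449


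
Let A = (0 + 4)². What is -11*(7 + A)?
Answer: -253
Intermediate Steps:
A = 16 (A = 4² = 16)
-11*(7 + A) = -11*(7 + 16) = -11*23 = -253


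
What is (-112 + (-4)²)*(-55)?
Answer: 5280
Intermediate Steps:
(-112 + (-4)²)*(-55) = (-112 + 16)*(-55) = -96*(-55) = 5280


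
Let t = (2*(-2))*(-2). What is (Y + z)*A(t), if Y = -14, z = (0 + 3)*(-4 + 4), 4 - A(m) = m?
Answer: 56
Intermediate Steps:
t = 8 (t = -4*(-2) = 8)
A(m) = 4 - m
z = 0 (z = 3*0 = 0)
(Y + z)*A(t) = (-14 + 0)*(4 - 1*8) = -14*(4 - 8) = -14*(-4) = 56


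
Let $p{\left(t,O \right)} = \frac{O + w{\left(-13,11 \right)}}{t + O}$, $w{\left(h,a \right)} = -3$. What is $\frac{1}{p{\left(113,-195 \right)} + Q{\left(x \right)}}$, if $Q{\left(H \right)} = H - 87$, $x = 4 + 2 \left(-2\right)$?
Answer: $- \frac{41}{3468} \approx -0.011822$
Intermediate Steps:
$x = 0$ ($x = 4 - 4 = 0$)
$Q{\left(H \right)} = -87 + H$
$p{\left(t,O \right)} = \frac{-3 + O}{O + t}$ ($p{\left(t,O \right)} = \frac{O - 3}{t + O} = \frac{-3 + O}{O + t}$)
$\frac{1}{p{\left(113,-195 \right)} + Q{\left(x \right)}} = \frac{1}{\frac{-3 - 195}{-195 + 113} + \left(-87 + 0\right)} = \frac{1}{\frac{1}{-82} \left(-198\right) - 87} = \frac{1}{\left(- \frac{1}{82}\right) \left(-198\right) - 87} = \frac{1}{\frac{99}{41} - 87} = \frac{1}{- \frac{3468}{41}} = - \frac{41}{3468}$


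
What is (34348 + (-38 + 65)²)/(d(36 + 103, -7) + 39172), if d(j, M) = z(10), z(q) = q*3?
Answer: 35077/39202 ≈ 0.89478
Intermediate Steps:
z(q) = 3*q
d(j, M) = 30 (d(j, M) = 3*10 = 30)
(34348 + (-38 + 65)²)/(d(36 + 103, -7) + 39172) = (34348 + (-38 + 65)²)/(30 + 39172) = (34348 + 27²)/39202 = (34348 + 729)*(1/39202) = 35077*(1/39202) = 35077/39202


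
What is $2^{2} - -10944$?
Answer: $10948$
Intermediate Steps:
$2^{2} - -10944 = 4 + 10944 = 10948$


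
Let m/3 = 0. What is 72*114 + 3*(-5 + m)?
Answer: 8193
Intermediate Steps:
m = 0 (m = 3*0 = 0)
72*114 + 3*(-5 + m) = 72*114 + 3*(-5 + 0) = 8208 + 3*(-5) = 8208 - 15 = 8193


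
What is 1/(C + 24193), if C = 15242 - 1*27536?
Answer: 1/11899 ≈ 8.4041e-5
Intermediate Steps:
C = -12294 (C = 15242 - 27536 = -12294)
1/(C + 24193) = 1/(-12294 + 24193) = 1/11899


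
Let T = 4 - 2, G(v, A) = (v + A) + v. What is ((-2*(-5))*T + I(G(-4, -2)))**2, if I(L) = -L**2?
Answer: 6400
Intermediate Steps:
G(v, A) = A + 2*v (G(v, A) = (A + v) + v = A + 2*v)
T = 2
((-2*(-5))*T + I(G(-4, -2)))**2 = (-2*(-5)*2 - (-2 + 2*(-4))**2)**2 = (10*2 - (-2 - 8)**2)**2 = (20 - 1*(-10)**2)**2 = (20 - 1*100)**2 = (20 - 100)**2 = (-80)**2 = 6400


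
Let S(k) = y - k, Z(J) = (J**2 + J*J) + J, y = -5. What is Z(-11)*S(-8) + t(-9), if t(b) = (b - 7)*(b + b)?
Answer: 981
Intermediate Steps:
Z(J) = J + 2*J**2 (Z(J) = (J**2 + J**2) + J = 2*J**2 + J = J + 2*J**2)
S(k) = -5 - k
t(b) = 2*b*(-7 + b) (t(b) = (-7 + b)*(2*b) = 2*b*(-7 + b))
Z(-11)*S(-8) + t(-9) = (-11*(1 + 2*(-11)))*(-5 - 1*(-8)) + 2*(-9)*(-7 - 9) = (-11*(1 - 22))*(-5 + 8) + 2*(-9)*(-16) = -11*(-21)*3 + 288 = 231*3 + 288 = 693 + 288 = 981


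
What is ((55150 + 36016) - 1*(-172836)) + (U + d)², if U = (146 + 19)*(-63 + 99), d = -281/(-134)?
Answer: 638740149993/17956 ≈ 3.5573e+7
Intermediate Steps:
d = 281/134 (d = -281*(-1/134) = 281/134 ≈ 2.0970)
U = 5940 (U = 165*36 = 5940)
((55150 + 36016) - 1*(-172836)) + (U + d)² = ((55150 + 36016) - 1*(-172836)) + (5940 + 281/134)² = (91166 + 172836) + (796241/134)² = 264002 + 633999730081/17956 = 638740149993/17956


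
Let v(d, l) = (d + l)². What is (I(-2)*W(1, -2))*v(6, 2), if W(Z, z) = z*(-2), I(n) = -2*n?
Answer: 1024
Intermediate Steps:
W(Z, z) = -2*z
(I(-2)*W(1, -2))*v(6, 2) = ((-2*(-2))*(-2*(-2)))*(6 + 2)² = (4*4)*8² = 16*64 = 1024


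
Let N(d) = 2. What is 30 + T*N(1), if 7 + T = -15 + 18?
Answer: 22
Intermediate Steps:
T = -4 (T = -7 + (-15 + 18) = -7 + 3 = -4)
30 + T*N(1) = 30 - 4*2 = 30 - 8 = 22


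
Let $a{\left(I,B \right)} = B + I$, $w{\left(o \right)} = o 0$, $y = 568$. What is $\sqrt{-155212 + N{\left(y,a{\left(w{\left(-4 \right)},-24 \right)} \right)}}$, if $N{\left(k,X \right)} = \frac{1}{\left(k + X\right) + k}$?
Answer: $\frac{i \sqrt{47981616554}}{556} \approx 393.97 i$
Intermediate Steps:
$w{\left(o \right)} = 0$
$N{\left(k,X \right)} = \frac{1}{X + 2 k}$ ($N{\left(k,X \right)} = \frac{1}{\left(X + k\right) + k} = \frac{1}{X + 2 k}$)
$\sqrt{-155212 + N{\left(y,a{\left(w{\left(-4 \right)},-24 \right)} \right)}} = \sqrt{-155212 + \frac{1}{\left(-24 + 0\right) + 2 \cdot 568}} = \sqrt{-155212 + \frac{1}{-24 + 1136}} = \sqrt{-155212 + \frac{1}{1112}} = \sqrt{- \frac{172595743}{1112}} = \frac{i \sqrt{47981616554}}{556}$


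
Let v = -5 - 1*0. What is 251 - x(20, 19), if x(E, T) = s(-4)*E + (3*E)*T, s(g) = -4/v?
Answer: -905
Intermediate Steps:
v = -5 (v = -5 + 0 = -5)
s(g) = 4/5 (s(g) = -4/(-5) = -4*(-1/5) = 4/5)
x(E, T) = 4*E/5 + 3*E*T (x(E, T) = 4*E/5 + (3*E)*T = 4*E/5 + 3*E*T)
251 - x(20, 19) = 251 - 20*(4 + 15*19)/5 = 251 - 20*(4 + 285)/5 = 251 - 20*289/5 = 251 - 1*1156 = 251 - 1156 = -905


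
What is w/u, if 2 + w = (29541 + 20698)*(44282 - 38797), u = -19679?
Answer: -275560913/19679 ≈ -14003.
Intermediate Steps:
w = 275560913 (w = -2 + (29541 + 20698)*(44282 - 38797) = -2 + 50239*5485 = -2 + 275560915 = 275560913)
w/u = 275560913/(-19679) = 275560913*(-1/19679) = -275560913/19679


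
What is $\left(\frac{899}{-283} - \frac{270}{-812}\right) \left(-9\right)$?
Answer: $\frac{2941101}{114898} \approx 25.598$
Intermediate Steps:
$\left(\frac{899}{-283} - \frac{270}{-812}\right) \left(-9\right) = \left(899 \left(- \frac{1}{283}\right) - - \frac{135}{406}\right) \left(-9\right) = \left(- \frac{899}{283} + \frac{135}{406}\right) \left(-9\right) = \left(- \frac{326789}{114898}\right) \left(-9\right) = \frac{2941101}{114898}$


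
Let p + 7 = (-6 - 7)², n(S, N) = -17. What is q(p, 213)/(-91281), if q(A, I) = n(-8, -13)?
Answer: 17/91281 ≈ 0.00018624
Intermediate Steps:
p = 162 (p = -7 + (-6 - 7)² = -7 + (-13)² = -7 + 169 = 162)
q(A, I) = -17
q(p, 213)/(-91281) = -17/(-91281) = -17*(-1/91281) = 17/91281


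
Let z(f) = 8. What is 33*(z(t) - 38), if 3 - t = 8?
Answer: -990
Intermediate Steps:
t = -5 (t = 3 - 1*8 = 3 - 8 = -5)
33*(z(t) - 38) = 33*(8 - 38) = 33*(-30) = -990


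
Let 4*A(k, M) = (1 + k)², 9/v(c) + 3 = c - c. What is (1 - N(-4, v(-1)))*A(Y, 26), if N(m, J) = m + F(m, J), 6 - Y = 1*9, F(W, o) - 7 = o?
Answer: 1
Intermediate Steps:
v(c) = -3 (v(c) = 9/(-3 + (c - c)) = 9/(-3 + 0) = 9/(-3) = 9*(-⅓) = -3)
F(W, o) = 7 + o
Y = -3 (Y = 6 - 9 = -3)
N(m, J) = 7 + J + m (N(m, J) = m + (7 + J) = 7 + J + m)
A(k, M) = (1 + k)²/4
(1 - N(-4, v(-1)))*A(Y, 26) = (1 - (7 - 3 - 4))*((1 - 3)²/4) = (1 - 1*0)*((¼)*(-2)²) = (1 + 0)*((¼)*4) = 1*1 = 1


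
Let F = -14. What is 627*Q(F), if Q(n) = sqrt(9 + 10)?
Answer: 627*sqrt(19) ≈ 2733.0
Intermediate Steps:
Q(n) = sqrt(19)
627*Q(F) = 627*sqrt(19)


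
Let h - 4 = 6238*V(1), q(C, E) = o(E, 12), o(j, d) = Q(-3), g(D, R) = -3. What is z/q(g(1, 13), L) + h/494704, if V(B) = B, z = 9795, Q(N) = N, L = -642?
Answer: -807601159/247352 ≈ -3265.0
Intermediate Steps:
o(j, d) = -3
q(C, E) = -3
h = 6242 (h = 4 + 6238*1 = 4 + 6238 = 6242)
z/q(g(1, 13), L) + h/494704 = 9795/(-3) + 6242/494704 = 9795*(-⅓) + 6242*(1/494704) = -3265 + 3121/247352 = -807601159/247352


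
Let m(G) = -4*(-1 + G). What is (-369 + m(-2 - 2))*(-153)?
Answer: 53397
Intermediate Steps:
m(G) = 4 - 4*G
(-369 + m(-2 - 2))*(-153) = (-369 + (4 - 4*(-2 - 2)))*(-153) = (-369 + (4 - 4*(-4)))*(-153) = (-369 + (4 + 16))*(-153) = (-369 + 20)*(-153) = -349*(-153) = 53397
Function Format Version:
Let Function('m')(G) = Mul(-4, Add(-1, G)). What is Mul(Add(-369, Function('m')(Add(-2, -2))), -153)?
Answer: 53397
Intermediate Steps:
Function('m')(G) = Add(4, Mul(-4, G))
Mul(Add(-369, Function('m')(Add(-2, -2))), -153) = Mul(Add(-369, Add(4, Mul(-4, Add(-2, -2)))), -153) = Mul(Add(-369, Add(4, Mul(-4, -4))), -153) = Mul(Add(-369, Add(4, 16)), -153) = Mul(Add(-369, 20), -153) = Mul(-349, -153) = 53397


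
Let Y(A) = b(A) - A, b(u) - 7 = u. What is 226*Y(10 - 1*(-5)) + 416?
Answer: 1998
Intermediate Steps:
b(u) = 7 + u
Y(A) = 7 (Y(A) = (7 + A) - A = 7)
226*Y(10 - 1*(-5)) + 416 = 226*7 + 416 = 1582 + 416 = 1998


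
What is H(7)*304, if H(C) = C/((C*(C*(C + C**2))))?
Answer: 38/49 ≈ 0.77551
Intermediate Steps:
H(C) = 1/(C*(C + C**2)) (H(C) = C/((C**2*(C + C**2))) = C*(1/(C**2*(C + C**2))) = 1/(C*(C + C**2)))
H(7)*304 = (1/(7**2*(1 + 7)))*304 = ((1/49)/8)*304 = ((1/49)*(1/8))*304 = (1/392)*304 = 38/49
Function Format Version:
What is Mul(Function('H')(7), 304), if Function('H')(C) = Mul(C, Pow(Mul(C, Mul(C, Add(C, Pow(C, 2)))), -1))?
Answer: Rational(38, 49) ≈ 0.77551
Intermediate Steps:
Function('H')(C) = Mul(Pow(C, -1), Pow(Add(C, Pow(C, 2)), -1)) (Function('H')(C) = Mul(C, Pow(Mul(Pow(C, 2), Add(C, Pow(C, 2))), -1)) = Mul(C, Mul(Pow(C, -2), Pow(Add(C, Pow(C, 2)), -1))) = Mul(Pow(C, -1), Pow(Add(C, Pow(C, 2)), -1)))
Mul(Function('H')(7), 304) = Mul(Mul(Pow(7, -2), Pow(Add(1, 7), -1)), 304) = Mul(Mul(Rational(1, 49), Pow(8, -1)), 304) = Mul(Mul(Rational(1, 49), Rational(1, 8)), 304) = Mul(Rational(1, 392), 304) = Rational(38, 49)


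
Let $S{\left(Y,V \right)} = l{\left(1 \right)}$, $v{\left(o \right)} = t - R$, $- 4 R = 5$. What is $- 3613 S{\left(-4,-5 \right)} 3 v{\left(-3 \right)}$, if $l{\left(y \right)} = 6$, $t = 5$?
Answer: $- \frac{812925}{2} \approx -4.0646 \cdot 10^{5}$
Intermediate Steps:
$R = - \frac{5}{4}$ ($R = \left(- \frac{1}{4}\right) 5 = - \frac{5}{4} \approx -1.25$)
$v{\left(o \right)} = \frac{25}{4}$ ($v{\left(o \right)} = 5 - - \frac{5}{4} = 5 + \frac{5}{4} = \frac{25}{4}$)
$S{\left(Y,V \right)} = 6$
$- 3613 S{\left(-4,-5 \right)} 3 v{\left(-3 \right)} = - 3613 \cdot 6 \cdot 3 \cdot \frac{25}{4} = - 3613 \cdot 18 \cdot \frac{25}{4} = \left(-3613\right) \frac{225}{2} = - \frac{812925}{2}$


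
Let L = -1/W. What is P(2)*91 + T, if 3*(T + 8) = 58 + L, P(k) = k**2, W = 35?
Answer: 39409/105 ≈ 375.32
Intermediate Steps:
L = -1/35 ≈ -0.028571
T = 1189/105 (T = -8 + (58 - 1/35)/3 = -8 + (1/3)*(2029/35) = -8 + 2029/105 = 1189/105 ≈ 11.324)
P(2)*91 + T = 2**2*91 + 1189/105 = 4*91 + 1189/105 = 364 + 1189/105 = 39409/105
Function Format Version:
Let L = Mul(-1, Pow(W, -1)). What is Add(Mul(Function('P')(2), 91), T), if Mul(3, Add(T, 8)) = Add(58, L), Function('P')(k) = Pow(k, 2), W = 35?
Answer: Rational(39409, 105) ≈ 375.32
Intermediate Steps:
L = Rational(-1, 35) (L = Mul(-1, Pow(35, -1)) = Mul(-1, Rational(1, 35)) = Rational(-1, 35) ≈ -0.028571)
T = Rational(1189, 105) (T = Add(-8, Mul(Rational(1, 3), Add(58, Rational(-1, 35)))) = Add(-8, Mul(Rational(1, 3), Rational(2029, 35))) = Add(-8, Rational(2029, 105)) = Rational(1189, 105) ≈ 11.324)
Add(Mul(Function('P')(2), 91), T) = Add(Mul(Pow(2, 2), 91), Rational(1189, 105)) = Add(Mul(4, 91), Rational(1189, 105)) = Add(364, Rational(1189, 105)) = Rational(39409, 105)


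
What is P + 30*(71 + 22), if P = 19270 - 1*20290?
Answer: 1770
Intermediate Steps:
P = -1020 (P = 19270 - 20290 = -1020)
P + 30*(71 + 22) = -1020 + 30*(71 + 22) = -1020 + 30*93 = -1020 + 2790 = 1770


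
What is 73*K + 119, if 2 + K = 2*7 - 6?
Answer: 557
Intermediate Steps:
K = 6 (K = -2 + (2*7 - 6) = -2 + (14 - 6) = -2 + 8 = 6)
73*K + 119 = 73*6 + 119 = 438 + 119 = 557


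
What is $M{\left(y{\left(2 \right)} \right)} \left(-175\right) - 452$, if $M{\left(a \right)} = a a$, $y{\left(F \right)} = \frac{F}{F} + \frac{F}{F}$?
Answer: $-1152$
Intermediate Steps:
$y{\left(F \right)} = 2$ ($y{\left(F \right)} = 1 + 1 = 2$)
$M{\left(a \right)} = a^{2}$
$M{\left(y{\left(2 \right)} \right)} \left(-175\right) - 452 = 2^{2} \left(-175\right) - 452 = 4 \left(-175\right) - 452 = -700 - 452 = -1152$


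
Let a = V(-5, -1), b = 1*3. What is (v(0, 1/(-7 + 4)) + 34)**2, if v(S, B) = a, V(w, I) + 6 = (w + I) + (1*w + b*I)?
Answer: 196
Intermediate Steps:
b = 3
V(w, I) = -6 + 2*w + 4*I (V(w, I) = -6 + ((w + I) + (1*w + 3*I)) = -6 + ((I + w) + (w + 3*I)) = -6 + (2*w + 4*I) = -6 + 2*w + 4*I)
a = -20 (a = -6 + 2*(-5) + 4*(-1) = -6 - 10 - 4 = -20)
v(S, B) = -20
(v(0, 1/(-7 + 4)) + 34)**2 = (-20 + 34)**2 = 14**2 = 196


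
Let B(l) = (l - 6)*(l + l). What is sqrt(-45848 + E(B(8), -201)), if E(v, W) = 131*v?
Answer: 2*I*sqrt(10414) ≈ 204.1*I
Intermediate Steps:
B(l) = 2*l*(-6 + l) (B(l) = (-6 + l)*(2*l) = 2*l*(-6 + l))
sqrt(-45848 + E(B(8), -201)) = sqrt(-45848 + 131*(2*8*(-6 + 8))) = sqrt(-45848 + 131*(2*8*2)) = sqrt(-45848 + 131*32) = sqrt(-45848 + 4192) = sqrt(-41656) = 2*I*sqrt(10414)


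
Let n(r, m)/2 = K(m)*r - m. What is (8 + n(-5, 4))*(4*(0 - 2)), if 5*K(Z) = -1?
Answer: -16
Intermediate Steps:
K(Z) = -1/5 (K(Z) = (1/5)*(-1) = -1/5)
n(r, m) = -2*m - 2*r/5 (n(r, m) = 2*(-r/5 - m) = 2*(-m - r/5) = -2*m - 2*r/5)
(8 + n(-5, 4))*(4*(0 - 2)) = (8 + (-2*4 - 2/5*(-5)))*(4*(0 - 2)) = (8 + (-8 + 2))*(4*(-2)) = (8 - 6)*(-8) = 2*(-8) = -16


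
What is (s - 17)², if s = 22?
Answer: 25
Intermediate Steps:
(s - 17)² = (22 - 17)² = 5² = 25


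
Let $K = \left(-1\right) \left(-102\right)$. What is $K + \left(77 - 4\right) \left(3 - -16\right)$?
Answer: $1489$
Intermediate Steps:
$K = 102$
$K + \left(77 - 4\right) \left(3 - -16\right) = 102 + \left(77 - 4\right) \left(3 - -16\right) = 102 + \left(77 - 4\right) \left(3 + 16\right) = 102 + 73 \cdot 19 = 102 + 1387 = 1489$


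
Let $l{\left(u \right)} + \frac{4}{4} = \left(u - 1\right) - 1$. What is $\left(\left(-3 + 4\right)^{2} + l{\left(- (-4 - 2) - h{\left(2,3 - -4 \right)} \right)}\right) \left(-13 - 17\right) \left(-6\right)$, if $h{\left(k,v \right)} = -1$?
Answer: $900$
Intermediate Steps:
$l{\left(u \right)} = -3 + u$ ($l{\left(u \right)} = -1 + \left(\left(u - 1\right) - 1\right) = -1 + \left(\left(-1 + u\right) - 1\right) = -1 + \left(-2 + u\right) = -3 + u$)
$\left(\left(-3 + 4\right)^{2} + l{\left(- (-4 - 2) - h{\left(2,3 - -4 \right)} \right)}\right) \left(-13 - 17\right) \left(-6\right) = \left(\left(-3 + 4\right)^{2} - -4\right) \left(-13 - 17\right) \left(-6\right) = \left(1^{2} + \left(-3 + \left(\left(-1\right) \left(-6\right) + 1\right)\right)\right) \left(-30\right) \left(-6\right) = \left(1 + \left(-3 + \left(6 + 1\right)\right)\right) \left(-30\right) \left(-6\right) = \left(1 + \left(-3 + 7\right)\right) \left(-30\right) \left(-6\right) = \left(1 + 4\right) \left(-30\right) \left(-6\right) = 5 \left(-30\right) \left(-6\right) = \left(-150\right) \left(-6\right) = 900$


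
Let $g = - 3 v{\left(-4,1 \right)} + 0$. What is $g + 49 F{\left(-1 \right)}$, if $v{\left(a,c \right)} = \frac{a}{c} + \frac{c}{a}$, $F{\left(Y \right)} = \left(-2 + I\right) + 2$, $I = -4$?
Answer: $- \frac{733}{4} \approx -183.25$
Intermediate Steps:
$F{\left(Y \right)} = -4$ ($F{\left(Y \right)} = \left(-2 - 4\right) + 2 = -6 + 2 = -4$)
$g = \frac{51}{4}$ ($g = - 3 \left(- \frac{4}{1} + 1 \frac{1}{-4}\right) + 0 = - 3 \left(\left(-4\right) 1 + 1 \left(- \frac{1}{4}\right)\right) + 0 = - 3 \left(-4 - \frac{1}{4}\right) + 0 = \left(-3\right) \left(- \frac{17}{4}\right) + 0 = \frac{51}{4} + 0 = \frac{51}{4} \approx 12.75$)
$g + 49 F{\left(-1 \right)} = \frac{51}{4} + 49 \left(-4\right) = \frac{51}{4} - 196 = - \frac{733}{4}$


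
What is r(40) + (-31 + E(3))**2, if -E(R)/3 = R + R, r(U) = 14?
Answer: 2415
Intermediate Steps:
E(R) = -6*R (E(R) = -3*(R + R) = -6*R)
r(40) + (-31 + E(3))**2 = 14 + (-31 - 6*3)**2 = 14 + (-31 - 18)**2 = 14 + (-49)**2 = 14 + 2401 = 2415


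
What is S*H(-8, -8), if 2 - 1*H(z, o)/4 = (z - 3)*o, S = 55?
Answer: -18920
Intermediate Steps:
H(z, o) = 8 - 4*o*(-3 + z) (H(z, o) = 8 - 4*(z - 3)*o = 8 - 4*(-3 + z)*o = 8 - 4*o*(-3 + z))
S*H(-8, -8) = 55*(8 + 12*(-8) - 4*(-8)*(-8)) = 55*(8 - 96 - 256) = 55*(-344) = -18920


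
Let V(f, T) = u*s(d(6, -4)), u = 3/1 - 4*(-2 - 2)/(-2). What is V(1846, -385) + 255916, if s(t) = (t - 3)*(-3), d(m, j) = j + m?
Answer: 255901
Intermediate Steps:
u = -5 (u = 3*1 - 4*(-4)*(-½) = 3 + 16*(-½) = 3 - 8 = -5)
s(t) = 9 - 3*t (s(t) = (-3 + t)*(-3) = 9 - 3*t)
V(f, T) = -15 (V(f, T) = -5*(9 - 3*(-4 + 6)) = -5*(9 - 3*2) = -5*(9 - 6) = -5*3 = -15)
V(1846, -385) + 255916 = -15 + 255916 = 255901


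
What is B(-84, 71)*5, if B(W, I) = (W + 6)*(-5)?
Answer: 1950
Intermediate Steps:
B(W, I) = -30 - 5*W (B(W, I) = (6 + W)*(-5) = -30 - 5*W)
B(-84, 71)*5 = (-30 - 5*(-84))*5 = (-30 + 420)*5 = 390*5 = 1950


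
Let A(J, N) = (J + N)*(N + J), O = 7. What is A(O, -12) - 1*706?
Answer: -681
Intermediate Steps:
A(J, N) = (J + N)² (A(J, N) = (J + N)*(J + N) = (J + N)²)
A(O, -12) - 1*706 = (7 - 12)² - 1*706 = (-5)² - 706 = 25 - 706 = -681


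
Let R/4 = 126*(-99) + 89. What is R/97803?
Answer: -49540/97803 ≈ -0.50653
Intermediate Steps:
R = -49540 (R = 4*(126*(-99) + 89) = 4*(-12474 + 89) = 4*(-12385) = -49540)
R/97803 = -49540/97803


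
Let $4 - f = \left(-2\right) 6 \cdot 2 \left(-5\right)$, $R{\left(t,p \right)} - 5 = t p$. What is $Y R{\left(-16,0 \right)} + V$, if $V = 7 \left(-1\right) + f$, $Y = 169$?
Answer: $722$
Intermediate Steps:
$R{\left(t,p \right)} = 5 + p t$ ($R{\left(t,p \right)} = 5 + t p = 5 + p t$)
$f = -116$ ($f = 4 - \left(-2\right) 6 \cdot 2 \left(-5\right) = 4 - \left(-12\right) \left(-10\right) = 4 - 120 = -116$)
$V = -123$ ($V = 7 \left(-1\right) - 116 = -7 - 116 = -123$)
$Y R{\left(-16,0 \right)} + V = 169 \left(5 + 0 \left(-16\right)\right) - 123 = 169 \left(5 + 0\right) - 123 = 169 \cdot 5 - 123 = 845 - 123 = 722$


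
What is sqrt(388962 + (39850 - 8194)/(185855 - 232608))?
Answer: sqrt(850208388453690)/46753 ≈ 623.67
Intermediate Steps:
sqrt(388962 + (39850 - 8194)/(185855 - 232608)) = sqrt(388962 + 31656/(-46753)) = sqrt(388962 + 31656*(-1/46753)) = sqrt(388962 - 31656/46753) = sqrt(18185108730/46753) = sqrt(850208388453690)/46753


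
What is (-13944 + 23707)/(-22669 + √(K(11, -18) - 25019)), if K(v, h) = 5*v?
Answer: -17024419/39531425 - 118658*I/39531425 ≈ -0.43066 - 0.0030016*I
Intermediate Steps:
(-13944 + 23707)/(-22669 + √(K(11, -18) - 25019)) = (-13944 + 23707)/(-22669 + √(5*11 - 25019)) = 9763/(-22669 + √(55 - 25019)) = 9763/(-22669 + √(-24964)) = 9763/(-22669 + 158*I) = 9763*((-22669 - 158*I)/513908525) = 751*(-22669 - 158*I)/39531425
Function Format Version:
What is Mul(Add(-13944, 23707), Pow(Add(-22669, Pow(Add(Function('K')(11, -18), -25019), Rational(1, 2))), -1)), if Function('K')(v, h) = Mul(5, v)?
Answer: Add(Rational(-17024419, 39531425), Mul(Rational(-118658, 39531425), I)) ≈ Add(-0.43066, Mul(-0.0030016, I))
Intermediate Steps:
Mul(Add(-13944, 23707), Pow(Add(-22669, Pow(Add(Function('K')(11, -18), -25019), Rational(1, 2))), -1)) = Mul(Add(-13944, 23707), Pow(Add(-22669, Pow(Add(Mul(5, 11), -25019), Rational(1, 2))), -1)) = Mul(9763, Pow(Add(-22669, Pow(Add(55, -25019), Rational(1, 2))), -1)) = Mul(9763, Pow(Add(-22669, Pow(-24964, Rational(1, 2))), -1)) = Mul(9763, Pow(Add(-22669, Mul(158, I)), -1)) = Mul(9763, Mul(Rational(1, 513908525), Add(-22669, Mul(-158, I)))) = Mul(Rational(751, 39531425), Add(-22669, Mul(-158, I)))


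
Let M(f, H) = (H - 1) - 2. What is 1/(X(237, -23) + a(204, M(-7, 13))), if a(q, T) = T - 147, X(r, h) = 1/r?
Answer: -237/32468 ≈ -0.0072995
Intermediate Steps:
M(f, H) = -3 + H (M(f, H) = (-1 + H) - 2 = -3 + H)
a(q, T) = -147 + T
1/(X(237, -23) + a(204, M(-7, 13))) = 1/(1/237 + (-147 + (-3 + 13))) = 1/(1/237 + (-147 + 10)) = 1/(1/237 - 137) = 1/(-32468/237) = -237/32468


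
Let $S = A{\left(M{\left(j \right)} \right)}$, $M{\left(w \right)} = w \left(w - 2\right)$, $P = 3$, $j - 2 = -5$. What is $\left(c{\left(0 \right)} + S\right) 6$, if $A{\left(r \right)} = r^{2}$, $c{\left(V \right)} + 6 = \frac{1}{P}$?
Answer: $1316$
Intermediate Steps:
$j = -3$ ($j = 2 - 5 = -3$)
$c{\left(V \right)} = - \frac{17}{3}$ ($c{\left(V \right)} = -6 + \frac{1}{3} = - \frac{17}{3}$)
$M{\left(w \right)} = w \left(-2 + w\right)$
$S = 225$ ($S = \left(- 3 \left(-2 - 3\right)\right)^{2} = \left(\left(-3\right) \left(-5\right)\right)^{2} = 15^{2} = 225$)
$\left(c{\left(0 \right)} + S\right) 6 = \left(- \frac{17}{3} + 225\right) 6 = \frac{658}{3} \cdot 6 = 1316$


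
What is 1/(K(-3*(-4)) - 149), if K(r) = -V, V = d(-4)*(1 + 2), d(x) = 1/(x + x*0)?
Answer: -4/593 ≈ -0.0067454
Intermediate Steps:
d(x) = 1/x (d(x) = 1/(x + 0) = 1/x)
V = -3/4 (V = (1 + 2)/(-4) = -1/4*3 = -3/4 ≈ -0.75000)
K(r) = 3/4 (K(r) = -1*(-3/4) = 3/4)
1/(K(-3*(-4)) - 149) = 1/(3/4 - 149) = 1/(-593/4) = -4/593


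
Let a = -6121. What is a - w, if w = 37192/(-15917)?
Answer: -97390765/15917 ≈ -6118.7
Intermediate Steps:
w = -37192/15917 (w = 37192*(-1/15917) = -37192/15917 ≈ -2.3366)
a - w = -6121 - 1*(-37192/15917) = -6121 + 37192/15917 = -97390765/15917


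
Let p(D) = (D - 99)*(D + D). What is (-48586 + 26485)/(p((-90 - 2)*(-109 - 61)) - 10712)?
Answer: -7367/162037256 ≈ -4.5465e-5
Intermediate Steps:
p(D) = 2*D*(-99 + D) (p(D) = (-99 + D)*(2*D) = 2*D*(-99 + D))
(-48586 + 26485)/(p((-90 - 2)*(-109 - 61)) - 10712) = (-48586 + 26485)/(2*((-90 - 2)*(-109 - 61))*(-99 + (-90 - 2)*(-109 - 61)) - 10712) = -22101/(2*(-92*(-170))*(-99 - 92*(-170)) - 10712) = -22101/(2*15640*(-99 + 15640) - 10712) = -22101/(2*15640*15541 - 10712) = -22101/(486122480 - 10712) = -22101/486111768 = -22101*1/486111768 = -7367/162037256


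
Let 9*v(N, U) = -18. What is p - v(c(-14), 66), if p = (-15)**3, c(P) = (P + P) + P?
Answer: -3373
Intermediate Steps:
c(P) = 3*P (c(P) = 2*P + P = 3*P)
v(N, U) = -2 (v(N, U) = (1/9)*(-18) = -2)
p = -3375
p - v(c(-14), 66) = -3375 - 1*(-2) = -3375 + 2 = -3373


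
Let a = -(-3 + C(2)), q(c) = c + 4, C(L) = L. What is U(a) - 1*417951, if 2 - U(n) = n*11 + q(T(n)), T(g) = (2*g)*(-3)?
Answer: -417958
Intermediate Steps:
T(g) = -6*g
q(c) = 4 + c
a = 1 (a = -(-3 + 2) = -1*(-1) = 1)
U(n) = -2 - 5*n (U(n) = 2 - (n*11 + (4 - 6*n)) = 2 - (11*n + (4 - 6*n)) = 2 - (4 + 5*n) = 2 + (-4 - 5*n) = -2 - 5*n)
U(a) - 1*417951 = (-2 - 5*1) - 1*417951 = (-2 - 5) - 417951 = -7 - 417951 = -417958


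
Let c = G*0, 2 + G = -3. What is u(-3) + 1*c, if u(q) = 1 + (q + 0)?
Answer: -2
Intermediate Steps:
G = -5 (G = -2 - 3 = -5)
u(q) = 1 + q
c = 0 (c = -5*0 = 0)
u(-3) + 1*c = (1 - 3) + 1*0 = -2 + 0 = -2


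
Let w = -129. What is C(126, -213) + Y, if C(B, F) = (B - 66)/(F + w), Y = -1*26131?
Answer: -1489477/57 ≈ -26131.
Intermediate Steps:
Y = -26131
C(B, F) = (-66 + B)/(-129 + F) (C(B, F) = (B - 66)/(F - 129) = (-66 + B)/(-129 + F))
C(126, -213) + Y = (-66 + 126)/(-129 - 213) - 26131 = 60/(-342) - 26131 = -1/342*60 - 26131 = -10/57 - 26131 = -1489477/57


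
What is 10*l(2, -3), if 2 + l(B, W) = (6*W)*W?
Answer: 520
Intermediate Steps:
l(B, W) = -2 + 6*W² (l(B, W) = -2 + (6*W)*W = -2 + 6*W²)
10*l(2, -3) = 10*(-2 + 6*(-3)²) = 10*(-2 + 6*9) = 10*(-2 + 54) = 10*52 = 520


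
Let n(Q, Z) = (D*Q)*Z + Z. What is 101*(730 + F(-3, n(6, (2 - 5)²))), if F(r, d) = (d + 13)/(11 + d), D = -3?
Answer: 5241900/71 ≈ 73830.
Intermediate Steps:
n(Q, Z) = Z - 3*Q*Z (n(Q, Z) = (-3*Q)*Z + Z = -3*Q*Z + Z = Z - 3*Q*Z)
F(r, d) = (13 + d)/(11 + d)
101*(730 + F(-3, n(6, (2 - 5)²))) = 101*(730 + (13 + (2 - 5)²*(1 - 3*6))/(11 + (2 - 5)²*(1 - 3*6))) = 101*(730 + (13 + (-3)²*(1 - 18))/(11 + (-3)²*(1 - 18))) = 101*(730 + (13 + 9*(-17))/(11 + 9*(-17))) = 101*(730 + (13 - 153)/(11 - 153)) = 101*(730 - 140/(-142)) = 101*(730 - 1/142*(-140)) = 101*(730 + 70/71) = 101*(51900/71) = 5241900/71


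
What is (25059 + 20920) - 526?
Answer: 45453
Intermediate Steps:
(25059 + 20920) - 526 = 45979 - 526 = 45453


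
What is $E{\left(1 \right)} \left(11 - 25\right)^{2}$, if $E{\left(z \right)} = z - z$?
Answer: $0$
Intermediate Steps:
$E{\left(z \right)} = 0$
$E{\left(1 \right)} \left(11 - 25\right)^{2} = 0 \left(11 - 25\right)^{2} = 0 \left(-14\right)^{2} = 0 \cdot 196 = 0$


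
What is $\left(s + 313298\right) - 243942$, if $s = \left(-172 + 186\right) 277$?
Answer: $73234$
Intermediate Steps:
$s = 3878$ ($s = 14 \cdot 277 = 3878$)
$\left(s + 313298\right) - 243942 = \left(3878 + 313298\right) - 243942 = 317176 - 243942 = 73234$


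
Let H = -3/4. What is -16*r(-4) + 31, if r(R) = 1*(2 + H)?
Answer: 11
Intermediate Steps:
H = -¾ (H = -3*¼ = -¾ ≈ -0.75000)
r(R) = 5/4 (r(R) = 1*(2 - ¾) = 1*(5/4) = 5/4)
-16*r(-4) + 31 = -16*5/4 + 31 = -20 + 31 = 11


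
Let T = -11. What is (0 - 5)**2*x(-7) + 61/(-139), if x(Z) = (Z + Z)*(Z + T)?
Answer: 875639/139 ≈ 6299.6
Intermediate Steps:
x(Z) = 2*Z*(-11 + Z) (x(Z) = (Z + Z)*(Z - 11) = (2*Z)*(-11 + Z) = 2*Z*(-11 + Z))
(0 - 5)**2*x(-7) + 61/(-139) = (0 - 5)**2*(2*(-7)*(-11 - 7)) + 61/(-139) = (-5)**2*(2*(-7)*(-18)) + 61*(-1/139) = 25*252 - 61/139 = 6300 - 61/139 = 875639/139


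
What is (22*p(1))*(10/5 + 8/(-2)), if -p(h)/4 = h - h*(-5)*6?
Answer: 5456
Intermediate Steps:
p(h) = -124*h (p(h) = -4*(h - h*(-5)*6) = -4*(h - (-5*h)*6) = -4*(h - (-30)*h) = -4*(h + 30*h) = -124*h)
(22*p(1))*(10/5 + 8/(-2)) = (22*(-124*1))*(10/5 + 8/(-2)) = (22*(-124))*(10*(⅕) + 8*(-½)) = -2728*(2 - 4) = -2728*(-2) = 5456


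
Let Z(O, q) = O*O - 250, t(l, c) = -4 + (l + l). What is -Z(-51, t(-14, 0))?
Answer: -2351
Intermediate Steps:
t(l, c) = -4 + 2*l
Z(O, q) = -250 + O**2 (Z(O, q) = O**2 - 250 = -250 + O**2)
-Z(-51, t(-14, 0)) = -(-250 + (-51)**2) = -(-250 + 2601) = -1*2351 = -2351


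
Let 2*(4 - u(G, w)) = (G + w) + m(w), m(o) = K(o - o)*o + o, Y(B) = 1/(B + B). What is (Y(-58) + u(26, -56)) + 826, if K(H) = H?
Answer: 101267/116 ≈ 872.99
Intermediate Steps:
Y(B) = 1/(2*B)
m(o) = o (m(o) = (o - o)*o + o = 0*o + o = 0 + o = o)
u(G, w) = 4 - w - G/2 (u(G, w) = 4 - ((G + w) + w)/2 = 4 - (G + 2*w)/2 = 4 + (-w - G/2) = 4 - w - G/2)
(Y(-58) + u(26, -56)) + 826 = ((½)/(-58) + (4 - 1*(-56) - ½*26)) + 826 = ((½)*(-1/58) + (4 + 56 - 13)) + 826 = (-1/116 + 47) + 826 = 5451/116 + 826 = 101267/116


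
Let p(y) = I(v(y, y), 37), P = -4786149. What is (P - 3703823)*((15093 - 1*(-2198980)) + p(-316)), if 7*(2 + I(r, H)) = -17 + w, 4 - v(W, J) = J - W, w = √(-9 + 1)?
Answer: -131581661242560/7 - 16979944*I*√2/7 ≈ -1.8797e+13 - 3.4305e+6*I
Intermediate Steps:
w = 2*I*√2 (w = √(-8) = 2*I*√2 ≈ 2.8284*I)
v(W, J) = 4 + W - J (v(W, J) = 4 - (J - W) = 4 + (W - J) = 4 + W - J)
I(r, H) = -31/7 + 2*I*√2/7 (I(r, H) = -2 + (-17 + 2*I*√2)/7 = -2 + (-17/7 + 2*I*√2/7) = -31/7 + 2*I*√2/7)
p(y) = -31/7 + 2*I*√2/7
(P - 3703823)*((15093 - 1*(-2198980)) + p(-316)) = (-4786149 - 3703823)*((15093 - 1*(-2198980)) + (-31/7 + 2*I*√2/7)) = -8489972*((15093 + 2198980) + (-31/7 + 2*I*√2/7)) = -8489972*(2214073 + (-31/7 + 2*I*√2/7)) = -8489972*(15498480/7 + 2*I*√2/7) = -131581661242560/7 - 16979944*I*√2/7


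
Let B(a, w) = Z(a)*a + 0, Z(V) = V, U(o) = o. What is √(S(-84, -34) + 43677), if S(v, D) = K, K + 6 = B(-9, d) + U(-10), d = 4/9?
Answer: √43742 ≈ 209.15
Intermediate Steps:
d = 4/9 (d = 4*(⅑) = 4/9 ≈ 0.44444)
B(a, w) = a² (B(a, w) = a*a + 0 = a² + 0 = a²)
K = 65 (K = -6 + ((-9)² - 10) = -6 + (81 - 10) = -6 + 71 = 65)
S(v, D) = 65
√(S(-84, -34) + 43677) = √(65 + 43677) = √43742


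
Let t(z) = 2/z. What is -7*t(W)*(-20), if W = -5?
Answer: -56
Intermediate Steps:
-7*t(W)*(-20) = -14/(-5)*(-20) = -14*(-1)/5*(-20) = -7*(-2/5)*(-20) = (14/5)*(-20) = -56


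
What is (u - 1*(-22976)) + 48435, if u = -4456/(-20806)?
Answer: 742890861/10403 ≈ 71411.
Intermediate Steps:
u = 2228/10403 (u = -4456*(-1/20806) = 2228/10403 ≈ 0.21417)
(u - 1*(-22976)) + 48435 = (2228/10403 - 1*(-22976)) + 48435 = (2228/10403 + 22976) + 48435 = 239021556/10403 + 48435 = 742890861/10403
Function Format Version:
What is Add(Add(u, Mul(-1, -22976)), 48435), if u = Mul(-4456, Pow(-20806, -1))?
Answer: Rational(742890861, 10403) ≈ 71411.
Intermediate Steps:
u = Rational(2228, 10403) (u = Mul(-4456, Rational(-1, 20806)) = Rational(2228, 10403) ≈ 0.21417)
Add(Add(u, Mul(-1, -22976)), 48435) = Add(Add(Rational(2228, 10403), Mul(-1, -22976)), 48435) = Add(Add(Rational(2228, 10403), 22976), 48435) = Add(Rational(239021556, 10403), 48435) = Rational(742890861, 10403)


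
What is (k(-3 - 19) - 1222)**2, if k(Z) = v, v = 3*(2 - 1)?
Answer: 1485961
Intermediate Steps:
v = 3 (v = 3*1 = 3)
k(Z) = 3
(k(-3 - 19) - 1222)**2 = (3 - 1222)**2 = (-1219)**2 = 1485961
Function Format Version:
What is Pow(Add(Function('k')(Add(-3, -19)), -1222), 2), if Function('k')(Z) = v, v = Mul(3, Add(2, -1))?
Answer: 1485961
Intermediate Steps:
v = 3 (v = Mul(3, 1) = 3)
Function('k')(Z) = 3
Pow(Add(Function('k')(Add(-3, -19)), -1222), 2) = Pow(Add(3, -1222), 2) = Pow(-1219, 2) = 1485961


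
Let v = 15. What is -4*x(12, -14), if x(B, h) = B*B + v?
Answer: -636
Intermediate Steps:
x(B, h) = 15 + B² (x(B, h) = B*B + 15 = B² + 15 = 15 + B²)
-4*x(12, -14) = -4*(15 + 12²) = -4*(15 + 144) = -4*159 = -636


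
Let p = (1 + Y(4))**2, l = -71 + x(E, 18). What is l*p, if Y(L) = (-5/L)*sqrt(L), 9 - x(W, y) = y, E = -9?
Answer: -180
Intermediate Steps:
x(W, y) = 9 - y
l = -80 (l = -71 + (9 - 1*18) = -71 + (9 - 18) = -71 - 9 = -80)
Y(L) = -5/sqrt(L)
p = 9/4 (p = (1 - 5/sqrt(4))**2 = (1 - 5*1/2)**2 = (1 - 5/2)**2 = (-3/2)**2 = 9/4 ≈ 2.2500)
l*p = -80*9/4 = -180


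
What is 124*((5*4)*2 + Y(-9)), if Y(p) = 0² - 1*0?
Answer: 4960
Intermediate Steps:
Y(p) = 0 (Y(p) = 0 + 0 = 0)
124*((5*4)*2 + Y(-9)) = 124*((5*4)*2 + 0) = 124*(20*2 + 0) = 124*(40 + 0) = 124*40 = 4960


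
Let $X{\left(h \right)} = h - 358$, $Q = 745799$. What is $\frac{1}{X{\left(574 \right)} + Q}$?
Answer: $\frac{1}{746015} \approx 1.3405 \cdot 10^{-6}$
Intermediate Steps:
$X{\left(h \right)} = -358 + h$
$\frac{1}{X{\left(574 \right)} + Q} = \frac{1}{\left(-358 + 574\right) + 745799} = \frac{1}{216 + 745799} = \frac{1}{746015}$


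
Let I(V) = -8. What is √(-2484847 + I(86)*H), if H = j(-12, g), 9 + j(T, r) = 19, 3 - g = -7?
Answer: 3*I*√276103 ≈ 1576.4*I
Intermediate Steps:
g = 10 (g = 3 - 1*(-7) = 3 + 7 = 10)
j(T, r) = 10 (j(T, r) = -9 + 19 = 10)
H = 10
√(-2484847 + I(86)*H) = √(-2484847 - 8*10) = √(-2484847 - 80) = √(-2484927) = 3*I*√276103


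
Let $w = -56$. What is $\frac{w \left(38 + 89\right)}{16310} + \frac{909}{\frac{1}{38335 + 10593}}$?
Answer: $\frac{51814017572}{1165} \approx 4.4476 \cdot 10^{7}$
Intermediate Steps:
$\frac{w \left(38 + 89\right)}{16310} + \frac{909}{\frac{1}{38335 + 10593}} = \frac{\left(-56\right) \left(38 + 89\right)}{16310} + \frac{909}{\frac{1}{38335 + 10593}} = \left(-56\right) 127 \cdot \frac{1}{16310} + \frac{909}{\frac{1}{48928}} = \left(-7112\right) \frac{1}{16310} + 909 \frac{1}{\frac{1}{48928}} = - \frac{508}{1165} + 909 \cdot 48928 = - \frac{508}{1165} + 44475552 = \frac{51814017572}{1165}$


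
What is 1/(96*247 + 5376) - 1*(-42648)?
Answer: 1240545025/29088 ≈ 42648.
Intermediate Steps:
1/(96*247 + 5376) - 1*(-42648) = 1/(23712 + 5376) + 42648 = 1/29088 + 42648 = 1240545025/29088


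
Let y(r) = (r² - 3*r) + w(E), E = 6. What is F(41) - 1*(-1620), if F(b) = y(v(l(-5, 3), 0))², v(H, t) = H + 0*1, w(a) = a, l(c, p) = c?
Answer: 3736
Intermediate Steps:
v(H, t) = H (v(H, t) = H + 0 = H)
y(r) = 6 + r² - 3*r (y(r) = (r² - 3*r) + 6 = 6 + r² - 3*r)
F(b) = 2116 (F(b) = (6 + (-5)² - 3*(-5))² = (6 + 25 + 15)² = 46² = 2116)
F(41) - 1*(-1620) = 2116 - 1*(-1620) = 2116 + 1620 = 3736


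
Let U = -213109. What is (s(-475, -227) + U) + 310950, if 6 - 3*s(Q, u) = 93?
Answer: 97812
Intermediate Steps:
s(Q, u) = -29 (s(Q, u) = 2 - ⅓*93 = 2 - 31 = -29)
(s(-475, -227) + U) + 310950 = (-29 - 213109) + 310950 = -213138 + 310950 = 97812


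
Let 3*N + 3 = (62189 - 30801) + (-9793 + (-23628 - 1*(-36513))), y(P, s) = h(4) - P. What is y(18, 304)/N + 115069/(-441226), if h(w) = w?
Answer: -3985765405/15212148802 ≈ -0.26201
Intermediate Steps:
y(P, s) = 4 - P
N = 34477/3 (N = -1 + ((62189 - 30801) + (-9793 + (-23628 - 1*(-36513))))/3 = -1 + (31388 + (-9793 + (-23628 + 36513)))/3 = -1 + (31388 + (-9793 + 12885))/3 = -1 + (31388 + 3092)/3 = -1 + (⅓)*34480 = -1 + 34480/3 = 34477/3 ≈ 11492.)
y(18, 304)/N + 115069/(-441226) = (4 - 1*18)/(34477/3) + 115069/(-441226) = (4 - 18)*(3/34477) + 115069*(-1/441226) = -14*3/34477 - 115069/441226 = -42/34477 - 115069/441226 = -3985765405/15212148802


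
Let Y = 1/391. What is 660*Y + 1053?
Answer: 412383/391 ≈ 1054.7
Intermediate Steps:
Y = 1/391 ≈ 0.0025575
660*Y + 1053 = 660*(1/391) + 1053 = 660/391 + 1053 = 412383/391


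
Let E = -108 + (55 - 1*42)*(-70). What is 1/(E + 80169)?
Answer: 1/79151 ≈ 1.2634e-5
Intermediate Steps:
E = -1018 (E = -108 + (55 - 42)*(-70) = -108 + 13*(-70) = -108 - 910 = -1018)
1/(E + 80169) = 1/(-1018 + 80169) = 1/79151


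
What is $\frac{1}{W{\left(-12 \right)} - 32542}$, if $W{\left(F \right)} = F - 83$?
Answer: $- \frac{1}{32637} \approx -3.064 \cdot 10^{-5}$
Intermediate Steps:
$W{\left(F \right)} = -83 + F$
$\frac{1}{W{\left(-12 \right)} - 32542} = \frac{1}{\left(-83 - 12\right) - 32542} = \frac{1}{-95 - 32542} = \frac{1}{-32637} = - \frac{1}{32637}$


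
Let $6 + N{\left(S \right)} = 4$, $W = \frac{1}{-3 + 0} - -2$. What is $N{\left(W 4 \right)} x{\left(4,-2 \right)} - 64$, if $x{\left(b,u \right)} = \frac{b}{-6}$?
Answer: $- \frac{188}{3} \approx -62.667$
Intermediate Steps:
$W = \frac{5}{3}$ ($W = \frac{1}{-3} + 2 = - \frac{1}{3} + 2 = \frac{5}{3} \approx 1.6667$)
$x{\left(b,u \right)} = - \frac{b}{6}$ ($x{\left(b,u \right)} = b \left(- \frac{1}{6}\right) = - \frac{b}{6}$)
$N{\left(S \right)} = -2$ ($N{\left(S \right)} = -6 + 4 = -2$)
$N{\left(W 4 \right)} x{\left(4,-2 \right)} - 64 = - 2 \left(\left(- \frac{1}{6}\right) 4\right) - 64 = \left(-2\right) \left(- \frac{2}{3}\right) - 64 = \frac{4}{3} - 64 = - \frac{188}{3}$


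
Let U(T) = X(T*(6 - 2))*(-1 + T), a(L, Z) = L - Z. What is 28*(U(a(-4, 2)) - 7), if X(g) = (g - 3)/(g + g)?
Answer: -1225/4 ≈ -306.25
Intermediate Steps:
X(g) = (-3 + g)/(2*g) (X(g) = (-3 + g)/((2*g)) = (-3 + g)*(1/(2*g)) = (-3 + g)/(2*g))
U(T) = (-1 + T)*(-3 + 4*T)/(8*T) (U(T) = ((-3 + T*(6 - 2))/(2*((T*(6 - 2)))))*(-1 + T) = ((-3 + T*4)/(2*((T*4))))*(-1 + T) = ((-3 + 4*T)/(2*((4*T))))*(-1 + T) = ((1/(4*T))*(-3 + 4*T)/2)*(-1 + T) = ((-3 + 4*T)/(8*T))*(-1 + T) = (-1 + T)*(-3 + 4*T)/(8*T))
28*(U(a(-4, 2)) - 7) = 28*((-1 + (-4 - 1*2))*(-3 + 4*(-4 - 1*2))/(8*(-4 - 1*2)) - 7) = 28*((-1 + (-4 - 2))*(-3 + 4*(-4 - 2))/(8*(-4 - 2)) - 7) = 28*((⅛)*(-1 - 6)*(-3 + 4*(-6))/(-6) - 7) = 28*((⅛)*(-⅙)*(-7)*(-3 - 24) - 7) = 28*((⅛)*(-⅙)*(-7)*(-27) - 7) = 28*(-63/16 - 7) = 28*(-175/16) = -1225/4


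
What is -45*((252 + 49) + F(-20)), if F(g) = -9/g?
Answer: -54261/4 ≈ -13565.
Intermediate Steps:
-45*((252 + 49) + F(-20)) = -45*((252 + 49) - 9/(-20)) = -45*(301 - 9*(-1/20)) = -45*(301 + 9/20) = -45*6029/20 = -54261/4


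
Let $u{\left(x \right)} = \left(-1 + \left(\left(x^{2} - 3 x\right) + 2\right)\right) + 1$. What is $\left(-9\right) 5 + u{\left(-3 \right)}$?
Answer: $-25$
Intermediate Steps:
$u{\left(x \right)} = 2 + x^{2} - 3 x$ ($u{\left(x \right)} = \left(-1 + \left(2 + x^{2} - 3 x\right)\right) + 1 = \left(1 + x^{2} - 3 x\right) + 1 = 2 + x^{2} - 3 x$)
$\left(-9\right) 5 + u{\left(-3 \right)} = \left(-9\right) 5 + \left(2 + \left(-3\right)^{2} - -9\right) = -45 + \left(2 + 9 + 9\right) = -45 + 20 = -25$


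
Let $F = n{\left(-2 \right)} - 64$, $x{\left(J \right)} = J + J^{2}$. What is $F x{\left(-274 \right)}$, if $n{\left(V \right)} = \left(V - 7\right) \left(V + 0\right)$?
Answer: $-3440892$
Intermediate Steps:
$n{\left(V \right)} = V \left(-7 + V\right)$ ($n{\left(V \right)} = \left(-7 + V\right) V = V \left(-7 + V\right)$)
$F = -46$ ($F = - 2 \left(-7 - 2\right) - 64 = \left(-2\right) \left(-9\right) - 64 = 18 - 64 = -46$)
$F x{\left(-274 \right)} = - 46 \left(- 274 \left(1 - 274\right)\right) = - 46 \left(\left(-274\right) \left(-273\right)\right) = \left(-46\right) 74802 = -3440892$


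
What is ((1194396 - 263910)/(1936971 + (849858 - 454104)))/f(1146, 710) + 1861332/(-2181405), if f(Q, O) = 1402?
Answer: -67615779446073/79269360067025 ≈ -0.85299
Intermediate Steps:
((1194396 - 263910)/(1936971 + (849858 - 454104)))/f(1146, 710) + 1861332/(-2181405) = ((1194396 - 263910)/(1936971 + (849858 - 454104)))/1402 + 1861332/(-2181405) = (930486/(1936971 + 395754))*(1/1402) + 1861332*(-1/2181405) = (930486/2332725)*(1/1402) - 620444/727135 = (930486*(1/2332725))*(1/1402) - 620444/727135 = (310162/777575)*(1/1402) - 620444/727135 = 155081/545080075 - 620444/727135 = -67615779446073/79269360067025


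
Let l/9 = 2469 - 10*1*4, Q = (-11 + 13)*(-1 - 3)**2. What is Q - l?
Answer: -21829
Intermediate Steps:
Q = 32 (Q = 2*(-4)**2 = 2*16 = 32)
l = 21861 (l = 9*(2469 - 10*1*4) = 9*(2469 - 10*4) = 9*(2469 - 40) = 9*2429 = 21861)
Q - l = 32 - 1*21861 = 32 - 21861 = -21829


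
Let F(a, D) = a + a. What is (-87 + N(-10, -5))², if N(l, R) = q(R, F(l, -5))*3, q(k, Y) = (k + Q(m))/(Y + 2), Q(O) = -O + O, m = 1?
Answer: 267289/36 ≈ 7424.7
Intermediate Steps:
Q(O) = 0
F(a, D) = 2*a
q(k, Y) = k/(2 + Y) (q(k, Y) = (k + 0)/(Y + 2) = k/(2 + Y))
N(l, R) = 3*R/(2 + 2*l) (N(l, R) = (R/(2 + 2*l))*3 = 3*R/(2 + 2*l))
(-87 + N(-10, -5))² = (-87 + (3/2)*(-5)/(1 - 10))² = (-87 + (3/2)*(-5)/(-9))² = (-87 + (3/2)*(-5)*(-⅑))² = (-87 + ⅚)² = (-517/6)² = 267289/36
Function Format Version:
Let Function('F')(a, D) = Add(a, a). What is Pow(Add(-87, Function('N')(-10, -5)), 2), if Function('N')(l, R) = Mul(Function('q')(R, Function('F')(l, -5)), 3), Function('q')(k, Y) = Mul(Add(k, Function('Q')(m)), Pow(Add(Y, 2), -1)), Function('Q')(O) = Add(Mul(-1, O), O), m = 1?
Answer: Rational(267289, 36) ≈ 7424.7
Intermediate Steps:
Function('Q')(O) = 0
Function('F')(a, D) = Mul(2, a)
Function('q')(k, Y) = Mul(k, Pow(Add(2, Y), -1)) (Function('q')(k, Y) = Mul(Add(k, 0), Pow(Add(Y, 2), -1)) = Mul(k, Pow(Add(2, Y), -1)))
Function('N')(l, R) = Mul(3, R, Pow(Add(2, Mul(2, l)), -1)) (Function('N')(l, R) = Mul(Mul(R, Pow(Add(2, Mul(2, l)), -1)), 3) = Mul(3, R, Pow(Add(2, Mul(2, l)), -1)))
Pow(Add(-87, Function('N')(-10, -5)), 2) = Pow(Add(-87, Mul(Rational(3, 2), -5, Pow(Add(1, -10), -1))), 2) = Pow(Add(-87, Mul(Rational(3, 2), -5, Pow(-9, -1))), 2) = Pow(Add(-87, Mul(Rational(3, 2), -5, Rational(-1, 9))), 2) = Pow(Add(-87, Rational(5, 6)), 2) = Pow(Rational(-517, 6), 2) = Rational(267289, 36)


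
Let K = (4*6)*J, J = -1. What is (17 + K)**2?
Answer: 49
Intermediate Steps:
K = -24 (K = (4*6)*(-1) = 24*(-1) = -24)
(17 + K)**2 = (17 - 24)**2 = (-7)**2 = 49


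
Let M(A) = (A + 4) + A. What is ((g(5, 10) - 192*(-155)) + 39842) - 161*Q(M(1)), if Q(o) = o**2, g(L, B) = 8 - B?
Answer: 63804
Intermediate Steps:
M(A) = 4 + 2*A (M(A) = (4 + A) + A = 4 + 2*A)
((g(5, 10) - 192*(-155)) + 39842) - 161*Q(M(1)) = (((8 - 1*10) - 192*(-155)) + 39842) - 161*(4 + 2*1)**2 = (((8 - 10) + 29760) + 39842) - 161*(4 + 2)**2 = ((-2 + 29760) + 39842) - 161*6**2 = (29758 + 39842) - 161*36 = 69600 - 5796 = 63804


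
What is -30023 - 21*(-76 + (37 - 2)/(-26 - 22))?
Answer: -454587/16 ≈ -28412.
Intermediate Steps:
-30023 - 21*(-76 + (37 - 2)/(-26 - 22)) = -30023 - 21*(-76 + 35/(-48)) = -30023 - 21*(-76 + 35*(-1/48)) = -30023 - 21*(-76 - 35/48) = -30023 - 21*(-3683/48) = -30023 + 25781/16 = -454587/16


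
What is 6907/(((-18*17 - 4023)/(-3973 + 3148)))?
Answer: 1899425/1443 ≈ 1316.3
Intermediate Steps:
6907/(((-18*17 - 4023)/(-3973 + 3148))) = 6907/(((-306 - 4023)/(-825))) = 6907/((-4329*(-1/825))) = 6907/(1443/275) = 6907*(275/1443) = 1899425/1443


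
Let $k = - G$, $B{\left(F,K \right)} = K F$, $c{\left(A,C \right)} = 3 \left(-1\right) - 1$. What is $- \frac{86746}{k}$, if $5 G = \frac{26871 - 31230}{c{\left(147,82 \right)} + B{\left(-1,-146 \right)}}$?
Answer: $- \frac{61589660}{4359} \approx -14129.0$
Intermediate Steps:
$c{\left(A,C \right)} = -4$ ($c{\left(A,C \right)} = -3 - 1 = -4$)
$B{\left(F,K \right)} = F K$
$G = - \frac{4359}{710}$ ($G = \frac{\left(26871 - 31230\right) \frac{1}{-4 - -146}}{5} = \frac{\left(-4359\right) \frac{1}{-4 + 146}}{5} = \frac{\left(-4359\right) \frac{1}{142}}{5} = \frac{1}{5} \left(- \frac{4359}{142}\right) = - \frac{4359}{710} \approx -6.1394$)
$k = \frac{4359}{710}$ ($k = \left(-1\right) \left(- \frac{4359}{710}\right) = \frac{4359}{710} \approx 6.1394$)
$- \frac{86746}{k} = - \frac{86746}{\frac{4359}{710}} = \left(-86746\right) \frac{710}{4359} = - \frac{61589660}{4359}$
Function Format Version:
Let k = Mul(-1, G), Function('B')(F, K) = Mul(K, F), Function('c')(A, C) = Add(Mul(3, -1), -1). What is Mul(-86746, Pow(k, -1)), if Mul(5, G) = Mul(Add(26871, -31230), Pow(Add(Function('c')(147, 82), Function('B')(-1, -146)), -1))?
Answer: Rational(-61589660, 4359) ≈ -14129.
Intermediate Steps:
Function('c')(A, C) = -4 (Function('c')(A, C) = Add(-3, -1) = -4)
Function('B')(F, K) = Mul(F, K)
G = Rational(-4359, 710) (G = Mul(Rational(1, 5), Mul(Add(26871, -31230), Pow(Add(-4, Mul(-1, -146)), -1))) = Mul(Rational(1, 5), Mul(-4359, Pow(Add(-4, 146), -1))) = Mul(Rational(1, 5), Mul(-4359, Pow(142, -1))) = Mul(Rational(1, 5), Mul(-4359, Rational(1, 142))) = Mul(Rational(1, 5), Rational(-4359, 142)) = Rational(-4359, 710) ≈ -6.1394)
k = Rational(4359, 710) (k = Mul(-1, Rational(-4359, 710)) = Rational(4359, 710) ≈ 6.1394)
Mul(-86746, Pow(k, -1)) = Mul(-86746, Pow(Rational(4359, 710), -1)) = Mul(-86746, Rational(710, 4359)) = Rational(-61589660, 4359)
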